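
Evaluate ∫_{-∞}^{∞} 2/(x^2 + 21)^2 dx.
Let f(z) = 2/(z^2 + 21)^2. The denominator has no real zeros and deg Q - deg P = 4 ≥ 2, so the integral of f over the upper semicircle |z| = R tends to 0 as R → ∞. Closing the contour in the upper half-plane,
  ∫_{-∞}^{∞} f(x) dx = 2πi · Σ Res(f, z_k)  over the poles with Im z_k > 0.

Zeros of the denominator: z^2 + 21 = 0 gives z = ±sqrt(21)*I.
Upper half-plane: z = sqrt(21)*I (a pole of order 2).

Write f(z) = g(z)/(z - sqrt(21)*I)^2 with g(z) = 2/(z + sqrt(21)*I)^2. For a double pole, Res(f, z₀) = g'(z₀):
  g'(z) = -4/(z + sqrt(21)*I)^3
  Res(f, sqrt(21)*I) = g'(sqrt(21)*I) = -sqrt(21)*I/882

∫_{-∞}^{∞} f(x) dx = 2πi · (-sqrt(21)*I/882) = sqrt(21)*pi/441

Final answer: sqrt(21)*pi/441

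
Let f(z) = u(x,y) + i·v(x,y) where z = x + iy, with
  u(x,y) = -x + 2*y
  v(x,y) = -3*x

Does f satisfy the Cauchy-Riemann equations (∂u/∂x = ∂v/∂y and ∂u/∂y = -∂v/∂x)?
∂u/∂x = -1
∂v/∂y = 0
∂u/∂y = 2
∂v/∂x = -3
∂u/∂x ≠ ∂v/∂y and ∂u/∂y ≠ -∂v/∂x; the Cauchy-Riemann equations are not satisfied, so f is not analytic.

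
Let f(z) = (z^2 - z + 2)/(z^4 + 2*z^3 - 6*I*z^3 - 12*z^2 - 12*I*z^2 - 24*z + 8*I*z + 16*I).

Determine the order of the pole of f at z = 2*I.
Factor the denominator:
  z^4 + 2*z^3 - 6*I*z^3 - 12*z^2 - 12*I*z^2 - 24*z + 8*I*z + 16*I = (z - 2*I)^3*(z + 2)

The numerator P(z) = z^2 - z + 2 has P(2*I) = -2 - 2*I ≠ 0, so no factor of (z - 2*I) cancels.
Near z = 2*I we can therefore write f(z) = g(z)/(z - 2*I)^3 with g analytic at 2*I and g(2*I) ≠ 0 (g is the numerator divided by the remaining denominator factors).

Hence z = 2*I is a pole of order 3.

Final answer: 3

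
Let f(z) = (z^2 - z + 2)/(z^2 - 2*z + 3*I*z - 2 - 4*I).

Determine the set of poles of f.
The singularities of f are the zeros of the denominator. Factoring,
  z^2 - 2*z + 3*I*z - 2 - 4*I = (z + 2*I)*(z - 2 + I)
so the candidates are z = -2*I, z = 2 - I.

Check the numerator P(z) = z^2 - z + 2 at each one:
  P(-2*I) = -2 + 2*I ≠ 0, so z = -2*I is a (simple) pole.
  P(2 - I) = 3 - 3*I ≠ 0, so z = 2 - I is a (simple) pole.

Poles of f: {-2*I, 2 - I}

Final answer: {-2*I, 2 - I}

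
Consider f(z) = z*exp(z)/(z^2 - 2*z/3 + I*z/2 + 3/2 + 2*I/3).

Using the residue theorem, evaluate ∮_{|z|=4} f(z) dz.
By the residue theorem, ∮_C f(z) dz = 2πi · (sum of the residues of f at the poles inside |z| = 4).

The denominator factors as (z - I)*(z - 2/3 + 3*I/2), so the singularities of f are simple poles at z = I, z = 2/3 - 3*I/2.
  |I|² = 1 < 16 = 4², so this pole is inside the contour.
  |2/3 - 3*I/2|² = 97/36 < 16 = 4², so this pole is inside the contour.

With P(z) = z*exp(z) and Q(z) = z^2 - 2*z/3 + I*z/2 + 3/2 + 2*I/3, each pole is simple, so Res(f, z₀) = P(z₀)/Q'(z₀) with Q'(z) = 2*z - 2/3 + I/2.
  Res(f, I) = P(I)/Q'(I) = (I*exp(I))/(-2/3 + 5*I/2) = (90/241 - 24*I/241)*exp(I)
  Res(f, 2/3 - 3*I/2) = P(2/3 - 3*I/2)/Q'(2/3 - 3*I/2) = ((2/3 - 3*I/2)*exp(2/3 - 3*I/2))/(2/3 - 5*I/2) = (151/241 + 24*I/241)*exp(2/3 - 3*I/2)

Sum of residues inside C: (151/241 + 24*I/241)*exp(2/3 - 3*I/2) + (90/241 - 24*I/241)*exp(I)
∮_C f(z) dz = 2πi · ((151/241 + 24*I/241)*exp(2/3 - 3*I/2) + (90/241 - 24*I/241)*exp(I)) = pi*(-48/241 + 302*I/241)*exp(2/3 - 3*I/2) + pi*(48/241 + 180*I/241)*exp(I)

Final answer: pi*(-48/241 + 302*I/241)*exp(2/3 - 3*I/2) + pi*(48/241 + 180*I/241)*exp(I)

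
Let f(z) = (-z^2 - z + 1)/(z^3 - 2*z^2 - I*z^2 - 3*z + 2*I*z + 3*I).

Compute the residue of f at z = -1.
Write f(z) = P(z)/Q(z) with P(z) = -z^2 - z + 1 and Q(z) = z^3 - 2*z^2 - I*z^2 - 3*z + 2*I*z + 3*I.
The denominator factors as Q(z) = (z - 3)*(z - I)*(z + 1), so z = -1 is a simple zero of Q and P is analytic there; z = -1 is therefore a simple pole and
  Res(f, z₀) = P(z₀)/Q'(z₀).

Q'(z) = 3*z^2 - 4*z - 2*I*z - 3 + 2*I, so Q'(-1) = 4 + 4*I.
P(-1) = 1.

Res(f, -1) = (1)/(4 + 4*I) = 1/8 - I/8

Final answer: 1/8 - I/8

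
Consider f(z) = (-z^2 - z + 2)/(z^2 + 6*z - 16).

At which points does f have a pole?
{-8, 2}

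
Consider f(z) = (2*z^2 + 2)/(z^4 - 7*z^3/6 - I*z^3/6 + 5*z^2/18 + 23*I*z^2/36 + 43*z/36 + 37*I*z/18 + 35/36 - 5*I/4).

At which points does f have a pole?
The singularities of f are the zeros of the denominator. Factoring,
  z^4 - 7*z^3/6 - I*z^3/6 + 5*z^2/18 + 23*I*z^2/36 + 43*z/36 + 37*I*z/18 + 35/36 - 5*I/4 = (z - 1/3 - 2*I/3)*(z + 1 + I/2)*(z - 1/3 - I)*(z - 3/2 + I)
so the candidates are z = 1/3 + 2*I/3, z = -1 - I/2, z = 1/3 + I, z = 3/2 - I.

Check the numerator P(z) = 2*z^2 + 2 at each one:
  P(1/3 + 2*I/3) = 4/3 + 8*I/9 ≠ 0, so z = 1/3 + 2*I/3 is a (simple) pole.
  P(-1 - I/2) = 7/2 + 2*I ≠ 0, so z = -1 - I/2 is a (simple) pole.
  P(1/3 + I) = 2/9 + 4*I/3 ≠ 0, so z = 1/3 + I is a (simple) pole.
  P(3/2 - I) = 9/2 - 6*I ≠ 0, so z = 3/2 - I is a (simple) pole.

Poles of f: {-1 - I/2, 1/3 + 2*I/3, 1/3 + I, 3/2 - I}

Final answer: {-1 - I/2, 1/3 + 2*I/3, 1/3 + I, 3/2 - I}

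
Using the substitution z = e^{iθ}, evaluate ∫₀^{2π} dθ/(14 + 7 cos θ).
Let J = ∫₀^{2π} dθ/(14 + 7 cos θ).
Put z = e^{iθ}: then cos θ = (z + 1/z)/2, dθ = dz/(iz), and z runs once counterclockwise around |z| = 1:
  J = ∮_{|z|=1} 1/(14 + 7*(z + 1/z)/2) · dz/(iz) = (2/i) ∮_{|z|=1} dz/(7*z^2 + 28*z + 7).
The roots of 7*z^2 + 28*z + 7 are z = (-14 ± sqrt(14^2 - 7^2))/7, with sqrt(147) = 7*sqrt(3); their product is 1, so only z₊ = -2 + sqrt(3) lies inside the unit circle (z₋ = -2 - sqrt(3) lies outside).
z₊ is a simple zero of q(z) = 7*z^2 + 28*z + 7, so Res(1/q, z₊) = 1/q'(z₊) with q'(z) = 14*z + 28; and q'(z₊) = 7*(z₊ - z₋) = 14*sqrt(3).
Therefore J = (2/i) · 2πi · 1/(14*sqrt(3)) = 2*pi/(7*sqrt(3)) = 2*sqrt(3)*pi/21

Final answer: 2*sqrt(3)*pi/21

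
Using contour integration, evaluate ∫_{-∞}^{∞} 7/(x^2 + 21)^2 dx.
Let f(z) = 7/(z^2 + 21)^2. The denominator has no real zeros and deg Q - deg P = 4 ≥ 2, so the integral of f over the upper semicircle |z| = R tends to 0 as R → ∞. Closing the contour in the upper half-plane,
  ∫_{-∞}^{∞} f(x) dx = 2πi · Σ Res(f, z_k)  over the poles with Im z_k > 0.

Zeros of the denominator: z^2 + 21 = 0 gives z = ±sqrt(21)*I.
Upper half-plane: z = sqrt(21)*I (a pole of order 2).

Write f(z) = g(z)/(z - sqrt(21)*I)^2 with g(z) = 7/(z + sqrt(21)*I)^2. For a double pole, Res(f, z₀) = g'(z₀):
  g'(z) = -14/(z + sqrt(21)*I)^3
  Res(f, sqrt(21)*I) = g'(sqrt(21)*I) = -sqrt(21)*I/252

∫_{-∞}^{∞} f(x) dx = 2πi · (-sqrt(21)*I/252) = sqrt(21)*pi/126

Final answer: sqrt(21)*pi/126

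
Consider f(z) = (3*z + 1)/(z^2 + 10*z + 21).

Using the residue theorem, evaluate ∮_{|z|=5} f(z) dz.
By the residue theorem, ∮_C f(z) dz = 2πi · (sum of the residues of f at the poles inside |z| = 5).

The denominator factors as (z + 3)*(z + 7), so the singularities of f are simple poles at z = -3, z = -7.
  |-3|² = 9 < 25 = 5², so this pole is inside the contour.
  |-7|² = 49 > 25 = 5², so this pole is outside the contour.

With P(z) = 3*z + 1 and Q(z) = z^2 + 10*z + 21, each pole is simple, so Res(f, z₀) = P(z₀)/Q'(z₀) with Q'(z) = 2*z + 10.
  Res(f, -3) = P(-3)/Q'(-3) = (-8)/(4) = -2

∮_C f(z) dz = 2πi · (-2) = -4*I*pi

Final answer: -4*I*pi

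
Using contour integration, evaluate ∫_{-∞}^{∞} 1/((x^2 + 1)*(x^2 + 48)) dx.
Let f(z) = 1/((z^2 + 1)*(z^2 + 48)). The denominator has no real zeros and deg Q - deg P = 4 ≥ 2, so the integral of f over the upper semicircle |z| = R tends to 0 as R → ∞. Closing the contour in the upper half-plane,
  ∫_{-∞}^{∞} f(x) dx = 2πi · Σ Res(f, z_k)  over the poles with Im z_k > 0.

Zeros of the denominator: z^2 + 48 = 0 gives z = ±4*sqrt(3)*I; z^2 + 1 = 0 gives z = ±I.
Upper half-plane: z = I, z = 4*sqrt(3)*I (simple).

Each pole is a simple zero of Q(z) = z^4 + 49*z^2 + 48, so Res(f, z₀) = P(z₀)/Q'(z₀) with P(z) = 1, Q'(z) = 4*z^3 + 98*z:
  Res(f, I) = (1)/(94*I) = -I/94
  Res(f, 4*sqrt(3)*I) = (1)/(-376*sqrt(3)*I) = sqrt(3)*I/1128

Sum of residues: I*(-12 + sqrt(3))/1128
∫_{-∞}^{∞} f(x) dx = 2πi · (I*(-12 + sqrt(3))/1128) = pi*(12 - sqrt(3))/564

Final answer: pi*(12 - sqrt(3))/564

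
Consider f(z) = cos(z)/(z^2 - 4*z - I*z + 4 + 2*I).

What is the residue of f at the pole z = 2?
Write f(z) = P(z)/Q(z) with P(z) = cos(z) and Q(z) = z^2 - 4*z - I*z + 4 + 2*I.
The denominator factors as Q(z) = (z - 2 - I)*(z - 2), so z = 2 is a simple zero of Q and P is analytic there; z = 2 is therefore a simple pole and
  Res(f, z₀) = P(z₀)/Q'(z₀).

Q'(z) = 2*z - 4 - I, so Q'(2) = -I.
P(2) = cos(2).

Res(f, 2) = (cos(2))/(-I) = I*cos(2)

Final answer: I*cos(2)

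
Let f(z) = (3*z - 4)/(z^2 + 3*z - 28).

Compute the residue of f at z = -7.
25/11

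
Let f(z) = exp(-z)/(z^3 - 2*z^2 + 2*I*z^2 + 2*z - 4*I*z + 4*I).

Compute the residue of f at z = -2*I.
Write f(z) = P(z)/Q(z) with P(z) = exp(-z) and Q(z) = z^3 - 2*z^2 + 2*I*z^2 + 2*z - 4*I*z + 4*I.
The denominator factors as Q(z) = (z + 2*I)*(z - 1 - I)*(z - 1 + I), so z = -2*I is a simple zero of Q and P is analytic there; z = -2*I is therefore a simple pole and
  Res(f, z₀) = P(z₀)/Q'(z₀).

Q'(z) = 3*z^2 - 4*z + 4*I*z + 2 - 4*I, so Q'(-2*I) = -2 + 4*I.
P(-2*I) = exp(2*I).

Res(f, -2*I) = (exp(2*I))/(-2 + 4*I) = (-1/10 - I/5)*exp(2*I)

Final answer: (-1/10 - I/5)*exp(2*I)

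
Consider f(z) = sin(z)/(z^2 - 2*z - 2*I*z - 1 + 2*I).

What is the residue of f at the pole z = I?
Write f(z) = P(z)/Q(z) with P(z) = sin(z) and Q(z) = z^2 - 2*z - 2*I*z - 1 + 2*I.
The denominator factors as Q(z) = (z - 2 - I)*(z - I), so z = I is a simple zero of Q and P is analytic there; z = I is therefore a simple pole and
  Res(f, z₀) = P(z₀)/Q'(z₀).

Q'(z) = 2*z - 2 - 2*I, so Q'(I) = -2.
P(I) = I*sinh(1).

Res(f, I) = (I*sinh(1))/(-2) = -I*sinh(1)/2

Final answer: -I*sinh(1)/2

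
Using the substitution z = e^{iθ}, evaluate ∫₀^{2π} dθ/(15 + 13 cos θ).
Let J = ∫₀^{2π} dθ/(15 + 13 cos θ).
Put z = e^{iθ}: then cos θ = (z + 1/z)/2, dθ = dz/(iz), and z runs once counterclockwise around |z| = 1:
  J = ∮_{|z|=1} 1/(15 + 13*(z + 1/z)/2) · dz/(iz) = (2/i) ∮_{|z|=1} dz/(13*z^2 + 30*z + 13).
The roots of 13*z^2 + 30*z + 13 are z = (-15 ± sqrt(15^2 - 13^2))/13, with sqrt(56) = 2*sqrt(14); their product is 1, so only z₊ = -15/13 + 2*sqrt(14)/13 lies inside the unit circle (z₋ = -15/13 - 2*sqrt(14)/13 lies outside).
z₊ is a simple zero of q(z) = 13*z^2 + 30*z + 13, so Res(1/q, z₊) = 1/q'(z₊) with q'(z) = 26*z + 30; and q'(z₊) = 13*(z₊ - z₋) = 4*sqrt(14).
Therefore J = (2/i) · 2πi · 1/(4*sqrt(14)) = 2*pi/(2*sqrt(14)) = sqrt(14)*pi/14

Final answer: sqrt(14)*pi/14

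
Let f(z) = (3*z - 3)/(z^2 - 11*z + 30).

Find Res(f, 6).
Write f(z) = P(z)/Q(z) with P(z) = 3*z - 3 and Q(z) = z^2 - 11*z + 30.
The denominator factors as Q(z) = (z - 5)*(z - 6), so z = 6 is a simple zero of Q and P is analytic there; z = 6 is therefore a simple pole and
  Res(f, z₀) = P(z₀)/Q'(z₀).

Q'(z) = 2*z - 11, so Q'(6) = 1.
P(6) = 15.

Res(f, 6) = (15)/(1) = 15

Final answer: 15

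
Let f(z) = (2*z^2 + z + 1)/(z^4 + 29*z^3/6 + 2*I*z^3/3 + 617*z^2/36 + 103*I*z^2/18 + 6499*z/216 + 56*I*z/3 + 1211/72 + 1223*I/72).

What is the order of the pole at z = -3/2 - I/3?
Factor the denominator:
  z^4 + 29*z^3/6 + 2*I*z^3/3 + 617*z^2/36 + 103*I*z^2/18 + 6499*z/216 + 56*I*z/3 + 1211/72 + 1223*I/72 = (z + 3/2 + I/3)^2*(z + 3/2 - 3*I)*(z + 1/3 + 3*I)

The numerator P(z) = 2*z^2 + z + 1 has P(-3/2 - I/3) = 34/9 + 5*I/3 ≠ 0, so no factor of (z + 3/2 + I/3) cancels.
Near z = -3/2 - I/3 we can therefore write f(z) = g(z)/(z + 3/2 + I/3)^2 with g analytic at -3/2 - I/3 and g(-3/2 - I/3) ≠ 0 (g is the numerator divided by the remaining denominator factors).

Hence z = -3/2 - I/3 is a pole of order 2.

Final answer: 2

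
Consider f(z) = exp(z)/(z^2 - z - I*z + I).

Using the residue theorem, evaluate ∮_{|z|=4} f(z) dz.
By the residue theorem, ∮_C f(z) dz = 2πi · (sum of the residues of f at the poles inside |z| = 4).

The denominator factors as (z - 1)*(z - I), so the singularities of f are simple poles at z = 1, z = I.
  |1|² = 1 < 16 = 4², so this pole is inside the contour.
  |I|² = 1 < 16 = 4², so this pole is inside the contour.

With P(z) = exp(z) and Q(z) = z^2 - z - I*z + I, each pole is simple, so Res(f, z₀) = P(z₀)/Q'(z₀) with Q'(z) = 2*z - 1 - I.
  Res(f, 1) = P(1)/Q'(1) = (exp(1))/(1 - I) = exp(1)*(1/2 + I/2)
  Res(f, I) = P(I)/Q'(I) = (exp(I))/(-1 + I) = (-1/2 - I/2)*exp(I)

Sum of residues inside C: (-1/2 - I/2)*exp(I) + exp(1)*(1/2 + I/2)
∮_C f(z) dz = 2πi · ((-1/2 - I/2)*exp(I) + exp(1)*(1/2 + I/2)) = pi*(1 - I)*exp(I) + exp(1)*pi*(-1 + I)

Final answer: pi*(1 - I)*exp(I) + exp(1)*pi*(-1 + I)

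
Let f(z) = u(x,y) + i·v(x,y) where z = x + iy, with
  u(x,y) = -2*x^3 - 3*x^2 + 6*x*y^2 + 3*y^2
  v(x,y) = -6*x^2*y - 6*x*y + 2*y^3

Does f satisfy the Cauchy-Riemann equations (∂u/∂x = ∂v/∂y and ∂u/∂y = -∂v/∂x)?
∂u/∂x = -6*x^2 - 6*x + 6*y^2
∂v/∂y = -6*x^2 - 6*x + 6*y^2
∂u/∂y = 12*x*y + 6*y
∂v/∂x = -12*x*y - 6*y
∂u/∂x = ∂v/∂y and ∂u/∂y = -∂v/∂x hold identically; f is analytic.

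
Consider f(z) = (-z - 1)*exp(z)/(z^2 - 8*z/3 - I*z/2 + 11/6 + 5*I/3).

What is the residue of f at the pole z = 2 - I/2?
Write f(z) = P(z)/Q(z) with P(z) = (-z - 1)*exp(z) and Q(z) = z^2 - 8*z/3 - I*z/2 + 11/6 + 5*I/3.
The denominator factors as Q(z) = (z - 2/3 - I)*(z - 2 + I/2), so z = 2 - I/2 is a simple zero of Q and P is analytic there; z = 2 - I/2 is therefore a simple pole and
  Res(f, z₀) = P(z₀)/Q'(z₀).

Q'(z) = 2*z - 8/3 - I/2, so Q'(2 - I/2) = 4/3 - 3*I/2.
P(2 - I/2) = (-3 + I/2)*exp(2 - I/2).

Res(f, 2 - I/2) = ((-3 + I/2)*exp(2 - I/2))/(4/3 - 3*I/2) = (-171/145 - 138*I/145)*exp(2 - I/2)

Final answer: (-171/145 - 138*I/145)*exp(2 - I/2)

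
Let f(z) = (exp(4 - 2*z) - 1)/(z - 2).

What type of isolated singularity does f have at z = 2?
removable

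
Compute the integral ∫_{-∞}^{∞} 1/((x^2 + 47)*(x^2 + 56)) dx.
Let f(z) = 1/((z^2 + 47)*(z^2 + 56)). The denominator has no real zeros and deg Q - deg P = 4 ≥ 2, so the integral of f over the upper semicircle |z| = R tends to 0 as R → ∞. Closing the contour in the upper half-plane,
  ∫_{-∞}^{∞} f(x) dx = 2πi · Σ Res(f, z_k)  over the poles with Im z_k > 0.

Zeros of the denominator: z^2 + 56 = 0 gives z = ±2*sqrt(14)*I; z^2 + 47 = 0 gives z = ±sqrt(47)*I.
Upper half-plane: z = 2*sqrt(14)*I, z = sqrt(47)*I (simple).

Each pole is a simple zero of Q(z) = z^4 + 103*z^2 + 2632, so Res(f, z₀) = P(z₀)/Q'(z₀) with P(z) = 1, Q'(z) = 4*z^3 + 206*z:
  Res(f, 2*sqrt(14)*I) = (1)/(-36*sqrt(14)*I) = sqrt(14)*I/504
  Res(f, sqrt(47)*I) = (1)/(18*sqrt(47)*I) = -sqrt(47)*I/846

Sum of residues: I*(-sqrt(47)/846 + sqrt(14)/504)
∫_{-∞}^{∞} f(x) dx = 2πi · (I*(-sqrt(47)/846 + sqrt(14)/504)) = pi*(-47*sqrt(14) + 28*sqrt(47))/11844

Final answer: pi*(-47*sqrt(14) + 28*sqrt(47))/11844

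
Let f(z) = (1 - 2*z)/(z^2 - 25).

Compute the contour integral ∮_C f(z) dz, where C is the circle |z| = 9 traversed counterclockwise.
-4*I*pi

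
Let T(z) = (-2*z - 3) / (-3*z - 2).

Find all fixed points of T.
{-1, 1}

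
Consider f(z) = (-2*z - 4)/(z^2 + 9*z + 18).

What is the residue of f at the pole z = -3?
2/3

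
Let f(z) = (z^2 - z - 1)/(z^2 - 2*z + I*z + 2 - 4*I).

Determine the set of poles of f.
The singularities of f are the zeros of the denominator. Factoring,
  z^2 - 2*z + I*z + 2 - 4*I = (z - 2 - I)*(z + 2*I)
so the candidates are z = 2 + I, z = -2*I.

Check the numerator P(z) = z^2 - z - 1 at each one:
  P(2 + I) = 3*I ≠ 0, so z = 2 + I is a (simple) pole.
  P(-2*I) = -5 + 2*I ≠ 0, so z = -2*I is a (simple) pole.

Poles of f: {-2*I, 2 + I}

Final answer: {-2*I, 2 + I}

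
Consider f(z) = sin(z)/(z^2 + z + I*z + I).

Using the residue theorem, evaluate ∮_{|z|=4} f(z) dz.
pi*(-1 + I)*sin(1) + pi*(1 + I)*sinh(1)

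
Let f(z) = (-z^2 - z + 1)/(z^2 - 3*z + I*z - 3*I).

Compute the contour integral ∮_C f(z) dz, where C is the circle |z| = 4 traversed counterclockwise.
pi*(-2 - 8*I)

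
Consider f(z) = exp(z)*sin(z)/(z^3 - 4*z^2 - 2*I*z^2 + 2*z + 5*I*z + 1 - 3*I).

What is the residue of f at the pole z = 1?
exp(1)*(-3/10 - I/10)*sin(1)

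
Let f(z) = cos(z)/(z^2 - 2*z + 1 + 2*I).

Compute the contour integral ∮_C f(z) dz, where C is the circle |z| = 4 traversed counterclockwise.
By the residue theorem, ∮_C f(z) dz = 2πi · (sum of the residues of f at the poles inside |z| = 4).

The denominator factors as (z - 2 + I)*(z - I), so the singularities of f are simple poles at z = 2 - I, z = I.
  |2 - I|² = 5 < 16 = 4², so this pole is inside the contour.
  |I|² = 1 < 16 = 4², so this pole is inside the contour.

With P(z) = cos(z) and Q(z) = z^2 - 2*z + 1 + 2*I, each pole is simple, so Res(f, z₀) = P(z₀)/Q'(z₀) with Q'(z) = 2*z - 2.
  Res(f, 2 - I) = P(2 - I)/Q'(2 - I) = (cos(2 - I))/(2 - 2*I) = (1/4 + I/4)*cos(2 - I)
  Res(f, I) = P(I)/Q'(I) = (cosh(1))/(-2 + 2*I) = (-1/4 - I/4)*cosh(1)

Sum of residues inside C: (-1/4 - I/4)*cosh(1) + (1/4 + I/4)*cos(2 - I)
∮_C f(z) dz = 2πi · ((-1/4 - I/4)*cosh(1) + (1/4 + I/4)*cos(2 - I)) = pi*(-1/2 + I/2)*cos(2 - I) + pi*(1/2 - I/2)*cosh(1)

Final answer: pi*(-1/2 + I/2)*cos(2 - I) + pi*(1/2 - I/2)*cosh(1)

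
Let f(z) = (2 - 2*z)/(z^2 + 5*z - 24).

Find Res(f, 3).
Write f(z) = P(z)/Q(z) with P(z) = 2 - 2*z and Q(z) = z^2 + 5*z - 24.
The denominator factors as Q(z) = (z - 3)*(z + 8), so z = 3 is a simple zero of Q and P is analytic there; z = 3 is therefore a simple pole and
  Res(f, z₀) = P(z₀)/Q'(z₀).

Q'(z) = 2*z + 5, so Q'(3) = 11.
P(3) = -4.

Res(f, 3) = (-4)/(11) = -4/11

Final answer: -4/11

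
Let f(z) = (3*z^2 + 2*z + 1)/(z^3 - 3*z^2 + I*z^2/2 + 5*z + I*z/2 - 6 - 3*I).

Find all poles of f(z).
The singularities of f are the zeros of the denominator. Factoring,
  z^3 - 3*z^2 + I*z^2/2 + 5*z + I*z/2 - 6 - 3*I = (z - 3*I/2)*(z - 2)*(z - 1 + 2*I)
so the candidates are z = 3*I/2, z = 2, z = 1 - 2*I.

Check the numerator P(z) = 3*z^2 + 2*z + 1 at each one:
  P(3*I/2) = -23/4 + 3*I ≠ 0, so z = 3*I/2 is a (simple) pole.
  P(2) = 17 ≠ 0, so z = 2 is a (simple) pole.
  P(1 - 2*I) = -6 - 16*I ≠ 0, so z = 1 - 2*I is a (simple) pole.

Poles of f: {3*I/2, 1 - 2*I, 2}

Final answer: {3*I/2, 1 - 2*I, 2}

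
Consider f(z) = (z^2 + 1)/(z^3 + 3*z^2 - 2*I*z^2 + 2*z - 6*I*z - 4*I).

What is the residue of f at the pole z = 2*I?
3/20 + 9*I/20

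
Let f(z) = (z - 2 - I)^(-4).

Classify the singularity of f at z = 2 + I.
Write f(z) = g(z)/(z - 2 - I)^4 with g(z) = 1.
g is entire and g(2 + I) = 1 ≠ 0, so no factor of (z - 2 - I) cancels: the Laurent expansion of f about z = 2 + I starts at the power -4, i.e. lim_{z→z₀} (z - z₀)^4 f(z) = 1 is finite and nonzero.
So z = 2 + I is a pole of order 4.

Final answer: pole of order 4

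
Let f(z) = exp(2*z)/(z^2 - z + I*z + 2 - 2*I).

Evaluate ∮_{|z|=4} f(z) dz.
By the residue theorem, ∮_C f(z) dz = 2πi · (sum of the residues of f at the poles inside |z| = 4).

The denominator factors as (z - 1 - I)*(z + 2*I), so the singularities of f are simple poles at z = 1 + I, z = -2*I.
  |1 + I|² = 2 < 16 = 4², so this pole is inside the contour.
  |-2*I|² = 4 < 16 = 4², so this pole is inside the contour.

With P(z) = exp(2*z) and Q(z) = z^2 - z + I*z + 2 - 2*I, each pole is simple, so Res(f, z₀) = P(z₀)/Q'(z₀) with Q'(z) = 2*z - 1 + I.
  Res(f, 1 + I) = P(1 + I)/Q'(1 + I) = (exp(2 + 2*I))/(1 + 3*I) = (1/10 - 3*I/10)*exp(2 + 2*I)
  Res(f, -2*I) = P(-2*I)/Q'(-2*I) = (exp(-4*I))/(-1 - 3*I) = (-1/10 + 3*I/10)*exp(-4*I)

Sum of residues inside C: (-1/10 + 3*I/10)*exp(-4*I) + (1/10 - 3*I/10)*exp(2 + 2*I)
∮_C f(z) dz = 2πi · ((-1/10 + 3*I/10)*exp(-4*I) + (1/10 - 3*I/10)*exp(2 + 2*I)) = pi*(-3/5 - I/5)*exp(-4*I) + pi*(3/5 + I/5)*exp(2 + 2*I)

Final answer: pi*(-3/5 - I/5)*exp(-4*I) + pi*(3/5 + I/5)*exp(2 + 2*I)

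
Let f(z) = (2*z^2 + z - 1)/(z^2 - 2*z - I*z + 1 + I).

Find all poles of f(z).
{1, 1 + I}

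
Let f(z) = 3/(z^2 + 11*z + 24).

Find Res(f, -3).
Write f(z) = P(z)/Q(z) with P(z) = 3 and Q(z) = z^2 + 11*z + 24.
The denominator factors as Q(z) = (z + 8)*(z + 3), so z = -3 is a simple zero of Q and P is analytic there; z = -3 is therefore a simple pole and
  Res(f, z₀) = P(z₀)/Q'(z₀).

Q'(z) = 2*z + 11, so Q'(-3) = 5.
P(-3) = 3.

Res(f, -3) = (3)/(5) = 3/5

Final answer: 3/5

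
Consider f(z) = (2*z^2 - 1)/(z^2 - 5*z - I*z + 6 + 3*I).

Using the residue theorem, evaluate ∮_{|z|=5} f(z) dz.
pi*(-4 + 20*I)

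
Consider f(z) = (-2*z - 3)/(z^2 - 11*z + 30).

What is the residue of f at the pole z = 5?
Write f(z) = P(z)/Q(z) with P(z) = -2*z - 3 and Q(z) = z^2 - 11*z + 30.
The denominator factors as Q(z) = (z - 5)*(z - 6), so z = 5 is a simple zero of Q and P is analytic there; z = 5 is therefore a simple pole and
  Res(f, z₀) = P(z₀)/Q'(z₀).

Q'(z) = 2*z - 11, so Q'(5) = -1.
P(5) = -13.

Res(f, 5) = (-13)/(-1) = 13

Final answer: 13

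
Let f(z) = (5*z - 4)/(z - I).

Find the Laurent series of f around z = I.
Put w = z - (I), i.e. z = w + I. The denominator is w, so it suffices to rewrite the numerator in powers of w.

P(z) = 5*z - 4
P(w + I) = -4 + 5*I + 5*w

Dividing each term by w:
  f = (-4 + 5*I)/w + 5

Substituting back w = z - I:
  f(z) = (-4 + 5*I)/(z - I) + 5

The series is finite because the numerator is a polynomial; the negative powers form the principal part, and the coefficient of 1/(z - I) gives Res(f, I) = -4 + 5*I.

Final answer: (-4 + 5*I)/(z - I) + 5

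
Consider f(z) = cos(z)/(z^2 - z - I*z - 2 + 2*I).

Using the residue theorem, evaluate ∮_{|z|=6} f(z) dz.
By the residue theorem, ∮_C f(z) dz = 2πi · (sum of the residues of f at the poles inside |z| = 6).

The denominator factors as (z - 2)*(z + 1 - I), so the singularities of f are simple poles at z = 2, z = -1 + I.
  |2|² = 4 < 36 = 6², so this pole is inside the contour.
  |-1 + I|² = 2 < 36 = 6², so this pole is inside the contour.

With P(z) = cos(z) and Q(z) = z^2 - z - I*z - 2 + 2*I, each pole is simple, so Res(f, z₀) = P(z₀)/Q'(z₀) with Q'(z) = 2*z - 1 - I.
  Res(f, 2) = P(2)/Q'(2) = (cos(2))/(3 - I) = (3/10 + I/10)*cos(2)
  Res(f, -1 + I) = P(-1 + I)/Q'(-1 + I) = (cos(1 - I))/(-3 + I) = (-3/10 - I/10)*cos(1 - I)

Sum of residues inside C: (-3/10 - I/10)*cos(1 - I) + (3/10 + I/10)*cos(2)
∮_C f(z) dz = 2πi · ((-3/10 - I/10)*cos(1 - I) + (3/10 + I/10)*cos(2)) = pi*(1/5 - 3*I/5)*cos(1 - I) + pi*(-1/5 + 3*I/5)*cos(2)

Final answer: pi*(1/5 - 3*I/5)*cos(1 - I) + pi*(-1/5 + 3*I/5)*cos(2)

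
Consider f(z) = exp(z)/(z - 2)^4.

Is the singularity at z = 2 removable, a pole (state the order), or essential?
Write f(z) = g(z)/(z - 2)^4 with g(z) = exp(z).
g is entire and g(2) = exp(2) ≠ 0, so no factor of (z - 2) cancels: the Laurent expansion of f about z = 2 starts at the power -4, i.e. lim_{z→z₀} (z - z₀)^4 f(z) = exp(2) is finite and nonzero.
So z = 2 is a pole of order 4.

Final answer: pole of order 4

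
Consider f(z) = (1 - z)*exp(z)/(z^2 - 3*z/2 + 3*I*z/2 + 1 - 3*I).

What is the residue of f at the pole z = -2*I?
Write f(z) = P(z)/Q(z) with P(z) = (1 - z)*exp(z) and Q(z) = z^2 - 3*z/2 + 3*I*z/2 + 1 - 3*I.
The denominator factors as Q(z) = (z + 2*I)*(z - 3/2 - I/2), so z = -2*I is a simple zero of Q and P is analytic there; z = -2*I is therefore a simple pole and
  Res(f, z₀) = P(z₀)/Q'(z₀).

Q'(z) = 2*z - 3/2 + 3*I/2, so Q'(-2*I) = -3/2 - 5*I/2.
P(-2*I) = (1 + 2*I)*exp(-2*I).

Res(f, -2*I) = ((1 + 2*I)*exp(-2*I))/(-3/2 - 5*I/2) = (-13/17 - I/17)*exp(-2*I)

Final answer: (-13/17 - I/17)*exp(-2*I)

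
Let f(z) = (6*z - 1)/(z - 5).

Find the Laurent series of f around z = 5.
29/(z - 5) + 6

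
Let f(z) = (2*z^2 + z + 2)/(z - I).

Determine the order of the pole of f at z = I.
Factor the denominator:
  z - I = (z - I)

The numerator P(z) = 2*z^2 + z + 2 has P(I) = I ≠ 0, so no factor of (z - I) cancels.
Near z = I we can therefore write f(z) = g(z)/(z - I) with g analytic at I and g(I) ≠ 0 (g is just the numerator).

Hence z = I is a pole of order 1.

Final answer: 1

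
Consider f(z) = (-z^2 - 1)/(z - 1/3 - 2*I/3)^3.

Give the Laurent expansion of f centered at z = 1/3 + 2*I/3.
(-2/3 - 4*I/9)/(z - 1/3 - 2*I/3)^3 + (-2/3 - 4*I/3)/(z - 1/3 - 2*I/3)^2 - 1/(z - 1/3 - 2*I/3)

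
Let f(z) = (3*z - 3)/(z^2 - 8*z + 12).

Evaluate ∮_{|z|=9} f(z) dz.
By the residue theorem, ∮_C f(z) dz = 2πi · (sum of the residues of f at the poles inside |z| = 9).

The denominator factors as (z - 2)*(z - 6), so the singularities of f are simple poles at z = 2, z = 6.
  |2|² = 4 < 81 = 9², so this pole is inside the contour.
  |6|² = 36 < 81 = 9², so this pole is inside the contour.

With P(z) = 3*z - 3 and Q(z) = z^2 - 8*z + 12, each pole is simple, so Res(f, z₀) = P(z₀)/Q'(z₀) with Q'(z) = 2*z - 8.
  Res(f, 2) = P(2)/Q'(2) = (3)/(-4) = -3/4
  Res(f, 6) = P(6)/Q'(6) = (15)/(4) = 15/4

Sum of residues inside C: 3
∮_C f(z) dz = 2πi · (3) = 6*I*pi

Final answer: 6*I*pi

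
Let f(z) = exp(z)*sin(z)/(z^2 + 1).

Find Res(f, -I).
Write f(z) = P(z)/Q(z) with P(z) = exp(z)*sin(z) and Q(z) = z^2 + 1.
The denominator factors as Q(z) = (z - I)*(z + I), so z = -I is a simple zero of Q and P is analytic there; z = -I is therefore a simple pole and
  Res(f, z₀) = P(z₀)/Q'(z₀).

Q'(z) = 2*z, so Q'(-I) = -2*I.
P(-I) = -I*exp(-I)*sinh(1).

Res(f, -I) = (-I*exp(-I)*sinh(1))/(-2*I) = exp(-I)*sinh(1)/2

Final answer: exp(-I)*sinh(1)/2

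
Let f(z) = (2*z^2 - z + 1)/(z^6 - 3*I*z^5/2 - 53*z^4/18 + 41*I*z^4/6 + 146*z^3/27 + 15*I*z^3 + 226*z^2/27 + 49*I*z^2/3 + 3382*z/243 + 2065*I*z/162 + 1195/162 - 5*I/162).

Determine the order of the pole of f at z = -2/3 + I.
Factor the denominator:
  z^6 - 3*I*z^5/2 - 53*z^4/18 + 41*I*z^4/6 + 146*z^3/27 + 15*I*z^3 + 226*z^2/27 + 49*I*z^2/3 + 3382*z/243 + 2065*I*z/162 + 1195/162 - 5*I/162 = (z + 2/3 - I)^4*(z - 3 + 3*I/2)*(z + 1/3 + I)

The numerator P(z) = 2*z^2 - z + 1 has P(-2/3 + I) = 5/9 - 11*I/3 ≠ 0, so no factor of (z + 2/3 - I) cancels.
Near z = -2/3 + I we can therefore write f(z) = g(z)/(z + 2/3 - I)^4 with g analytic at -2/3 + I and g(-2/3 + I) ≠ 0 (g is the numerator divided by the remaining denominator factors).

Hence z = -2/3 + I is a pole of order 4.

Final answer: 4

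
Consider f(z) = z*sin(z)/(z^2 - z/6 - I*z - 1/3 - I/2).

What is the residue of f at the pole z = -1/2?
(-21/85 + 18*I/85)*sin(1/2)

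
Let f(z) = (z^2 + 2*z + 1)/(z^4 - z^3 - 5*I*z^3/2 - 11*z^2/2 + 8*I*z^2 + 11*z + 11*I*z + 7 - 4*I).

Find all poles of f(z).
The singularities of f are the zeros of the denominator. Factoring,
  z^4 - z^3 - 5*I*z^3/2 - 11*z^2/2 + 8*I*z^2 + 11*z + 11*I*z + 7 - 4*I = (z + 1 - I)*(z + 1 - 3*I/2)*(z - I)*(z - 3 + I)
so the candidates are z = -1 + I, z = -1 + 3*I/2, z = I, z = 3 - I.

Check the numerator P(z) = z^2 + 2*z + 1 at each one:
  P(-1 + I) = -1 ≠ 0, so z = -1 + I is a (simple) pole.
  P(-1 + 3*I/2) = -9/4 ≠ 0, so z = -1 + 3*I/2 is a (simple) pole.
  P(I) = 2*I ≠ 0, so z = I is a (simple) pole.
  P(3 - I) = 15 - 8*I ≠ 0, so z = 3 - I is a (simple) pole.

Poles of f: {-1 + I, -1 + 3*I/2, I, 3 - I}

Final answer: {-1 + I, -1 + 3*I/2, I, 3 - I}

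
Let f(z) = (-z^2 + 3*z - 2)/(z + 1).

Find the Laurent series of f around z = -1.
Put w = z - (-1), i.e. z = w - 1. The denominator is w, so it suffices to rewrite the numerator in powers of w.

P(z) = -z^2 + 3*z - 2
P(w - 1) = -6 + 5*w - w^2

Dividing each term by w:
  f = -6/w + 5 - w

Substituting back w = z + 1:
  f(z) = -6/(z + 1) + 5 - (z + 1)

The series is finite because the numerator is a polynomial; the negative powers form the principal part, and the coefficient of 1/(z + 1) gives Res(f, -1) = -6.

Final answer: -6/(z + 1) + 5 - (z + 1)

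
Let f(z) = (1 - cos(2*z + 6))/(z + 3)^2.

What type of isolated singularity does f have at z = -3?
Let u = z + 3. The argument of cos is 2*z + 6 = 2u, so
  f = (1 - cos(2u))/u^2 = ((2u)^2/2 - (2u)^4/24 + ...)/u^2 = 2 - (2/3)*u^2 + ...
The Laurent expansion about u = 0 has no negative powers; equivalently lim_{z→-3} f(z) = 2 exists and is finite.
So the singularity is removable.

Final answer: removable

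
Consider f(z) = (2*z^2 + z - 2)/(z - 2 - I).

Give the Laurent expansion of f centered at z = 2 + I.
Put w = z - (2 + I), i.e. z = w + 2 + I. The denominator is w, so it suffices to rewrite the numerator in powers of w.

P(z) = 2*z^2 + z - 2
P(w + 2 + I) = 6 + 9*I + (9 + 4*I)*w + 2*w^2

Dividing each term by w:
  f = (6 + 9*I)/w + 9 + 4*I + 2*w

Substituting back w = z - 2 - I:
  f(z) = (6 + 9*I)/(z - 2 - I) + 9 + 4*I + 2*(z - 2 - I)

The series is finite because the numerator is a polynomial; the negative powers form the principal part, and the coefficient of 1/(z - 2 - I) gives Res(f, 2 + I) = 6 + 9*I.

Final answer: (6 + 9*I)/(z - 2 - I) + 9 + 4*I + 2*(z - 2 - I)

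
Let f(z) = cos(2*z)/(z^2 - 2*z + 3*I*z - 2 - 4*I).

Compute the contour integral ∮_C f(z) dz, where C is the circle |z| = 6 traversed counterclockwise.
By the residue theorem, ∮_C f(z) dz = 2πi · (sum of the residues of f at the poles inside |z| = 6).

The denominator factors as (z - 2 + I)*(z + 2*I), so the singularities of f are simple poles at z = 2 - I, z = -2*I.
  |2 - I|² = 5 < 36 = 6², so this pole is inside the contour.
  |-2*I|² = 4 < 36 = 6², so this pole is inside the contour.

With P(z) = cos(2*z) and Q(z) = z^2 - 2*z + 3*I*z - 2 - 4*I, each pole is simple, so Res(f, z₀) = P(z₀)/Q'(z₀) with Q'(z) = 2*z - 2 + 3*I.
  Res(f, 2 - I) = P(2 - I)/Q'(2 - I) = (cos(4 - 2*I))/(2 + I) = (2/5 - I/5)*cos(4 - 2*I)
  Res(f, -2*I) = P(-2*I)/Q'(-2*I) = (cosh(4))/(-2 - I) = (-2/5 + I/5)*cosh(4)

Sum of residues inside C: (2/5 - I/5)*cos(4 - 2*I) + (-2/5 + I/5)*cosh(4)
∮_C f(z) dz = 2πi · ((2/5 - I/5)*cos(4 - 2*I) + (-2/5 + I/5)*cosh(4)) = pi*(-2/5 - 4*I/5)*cosh(4) + pi*(2/5 + 4*I/5)*cos(4 - 2*I)

Final answer: pi*(-2/5 - 4*I/5)*cosh(4) + pi*(2/5 + 4*I/5)*cos(4 - 2*I)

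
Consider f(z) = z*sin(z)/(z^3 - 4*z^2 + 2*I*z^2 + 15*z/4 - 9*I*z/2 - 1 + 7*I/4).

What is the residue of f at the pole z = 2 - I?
(32/13 + 4*I/13)*sin(2 - I)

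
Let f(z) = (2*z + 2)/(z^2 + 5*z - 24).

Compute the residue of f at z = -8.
Write f(z) = P(z)/Q(z) with P(z) = 2*z + 2 and Q(z) = z^2 + 5*z - 24.
The denominator factors as Q(z) = (z - 3)*(z + 8), so z = -8 is a simple zero of Q and P is analytic there; z = -8 is therefore a simple pole and
  Res(f, z₀) = P(z₀)/Q'(z₀).

Q'(z) = 2*z + 5, so Q'(-8) = -11.
P(-8) = -14.

Res(f, -8) = (-14)/(-11) = 14/11

Final answer: 14/11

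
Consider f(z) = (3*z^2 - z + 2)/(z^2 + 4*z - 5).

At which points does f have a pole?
The singularities of f are the zeros of the denominator. Factoring,
  z^2 + 4*z - 5 = (z - 1)*(z + 5)
so the candidates are z = 1, z = -5.

Check the numerator P(z) = 3*z^2 - z + 2 at each one:
  P(1) = 4 ≠ 0, so z = 1 is a (simple) pole.
  P(-5) = 82 ≠ 0, so z = -5 is a (simple) pole.

Poles of f: {-5, 1}

Final answer: {-5, 1}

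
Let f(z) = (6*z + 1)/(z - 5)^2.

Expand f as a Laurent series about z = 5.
Put w = z - (5), i.e. z = w + 5. The denominator is w^2, so it suffices to rewrite the numerator in powers of w.

P(z) = 6*z + 1
P(w + 5) = 31 + 6*w

Dividing each term by w^2:
  f = 31/w^2 + 6/w

Substituting back w = z - 5:
  f(z) = 31/(z - 5)^2 + 6/(z - 5)

The series is finite because the numerator is a polynomial; the negative powers form the principal part, and the coefficient of 1/(z - 5) gives Res(f, 5) = 6.

Final answer: 31/(z - 5)^2 + 6/(z - 5)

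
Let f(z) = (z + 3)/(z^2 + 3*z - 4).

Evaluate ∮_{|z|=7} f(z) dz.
2*I*pi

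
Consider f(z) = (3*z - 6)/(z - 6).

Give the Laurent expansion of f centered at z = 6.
Put w = z - (6), i.e. z = w + 6. The denominator is w, so it suffices to rewrite the numerator in powers of w.

P(z) = 3*z - 6
P(w + 6) = 12 + 3*w

Dividing each term by w:
  f = 12/w + 3

Substituting back w = z - 6:
  f(z) = 12/(z - 6) + 3

The series is finite because the numerator is a polynomial; the negative powers form the principal part, and the coefficient of 1/(z - 6) gives Res(f, 6) = 12.

Final answer: 12/(z - 6) + 3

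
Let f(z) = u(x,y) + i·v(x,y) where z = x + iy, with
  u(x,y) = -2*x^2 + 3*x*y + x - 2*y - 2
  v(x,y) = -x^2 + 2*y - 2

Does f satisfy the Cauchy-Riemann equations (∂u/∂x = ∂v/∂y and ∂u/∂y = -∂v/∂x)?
∂u/∂x = -4*x + 3*y + 1
∂v/∂y = 2
∂u/∂y = 3*x - 2
∂v/∂x = -2*x
∂u/∂x ≠ ∂v/∂y and ∂u/∂y ≠ -∂v/∂x; the Cauchy-Riemann equations are not satisfied, so f is not analytic.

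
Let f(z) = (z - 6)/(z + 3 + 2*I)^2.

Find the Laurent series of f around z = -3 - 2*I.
(-9 - 2*I)/(z + 3 + 2*I)^2 + 1/(z + 3 + 2*I)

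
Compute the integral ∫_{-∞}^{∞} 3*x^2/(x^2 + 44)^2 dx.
Let f(z) = 3*z^2/(z^2 + 44)^2. The denominator has no real zeros and deg Q - deg P = 2 ≥ 2, so the integral of f over the upper semicircle |z| = R tends to 0 as R → ∞. Closing the contour in the upper half-plane,
  ∫_{-∞}^{∞} f(x) dx = 2πi · Σ Res(f, z_k)  over the poles with Im z_k > 0.

Zeros of the denominator: z^2 + 44 = 0 gives z = ±2*sqrt(11)*I.
Upper half-plane: z = 2*sqrt(11)*I (a pole of order 2).

Write f(z) = g(z)/(z - 2*sqrt(11)*I)^2 with g(z) = 3*z^2/(z + 2*sqrt(11)*I)^2. For a double pole, Res(f, z₀) = g'(z₀):
  g'(z) = 12*sqrt(11)*I*z/(z + 2*sqrt(11)*I)^3
  Res(f, 2*sqrt(11)*I) = g'(2*sqrt(11)*I) = -3*sqrt(11)*I/88

∫_{-∞}^{∞} f(x) dx = 2πi · (-3*sqrt(11)*I/88) = 3*sqrt(11)*pi/44

Final answer: 3*sqrt(11)*pi/44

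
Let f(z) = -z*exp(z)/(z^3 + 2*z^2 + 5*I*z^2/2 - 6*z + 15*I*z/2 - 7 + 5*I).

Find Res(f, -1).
Write f(z) = P(z)/Q(z) with P(z) = -z*exp(z) and Q(z) = z^3 + 2*z^2 + 5*I*z^2/2 - 6*z + 15*I*z/2 - 7 + 5*I.
The denominator factors as Q(z) = (z + 3 + I/2)*(z - 2 + 2*I)*(z + 1), so z = -1 is a simple zero of Q and P is analytic there; z = -1 is therefore a simple pole and
  Res(f, z₀) = P(z₀)/Q'(z₀).

Q'(z) = 3*z^2 + 4*z + 5*I*z - 6 + 15*I/2, so Q'(-1) = -7 + 5*I/2.
P(-1) = exp(-1).

Res(f, -1) = (exp(-1))/(-7 + 5*I/2) = (-28/221 - 10*I/221)*exp(-1)

Final answer: (-28/221 - 10*I/221)*exp(-1)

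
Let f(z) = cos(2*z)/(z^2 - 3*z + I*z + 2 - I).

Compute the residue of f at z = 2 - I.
Write f(z) = P(z)/Q(z) with P(z) = cos(2*z) and Q(z) = z^2 - 3*z + I*z + 2 - I.
The denominator factors as Q(z) = (z - 2 + I)*(z - 1), so z = 2 - I is a simple zero of Q and P is analytic there; z = 2 - I is therefore a simple pole and
  Res(f, z₀) = P(z₀)/Q'(z₀).

Q'(z) = 2*z - 3 + I, so Q'(2 - I) = 1 - I.
P(2 - I) = cos(4 - 2*I).

Res(f, 2 - I) = (cos(4 - 2*I))/(1 - I) = (1/2 + I/2)*cos(4 - 2*I)

Final answer: (1/2 + I/2)*cos(4 - 2*I)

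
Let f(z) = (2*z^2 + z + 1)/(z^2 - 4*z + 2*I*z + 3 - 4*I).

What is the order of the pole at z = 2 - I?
Factor the denominator:
  z^2 - 4*z + 2*I*z + 3 - 4*I = (z - 2 + I)^2

The numerator P(z) = 2*z^2 + z + 1 has P(2 - I) = 9 - 9*I ≠ 0, so no factor of (z - 2 + I) cancels.
Near z = 2 - I we can therefore write f(z) = g(z)/(z - 2 + I)^2 with g analytic at 2 - I and g(2 - I) ≠ 0 (g is just the numerator).

Hence z = 2 - I is a pole of order 2.

Final answer: 2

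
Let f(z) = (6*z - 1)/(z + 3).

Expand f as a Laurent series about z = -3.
Put w = z - (-3), i.e. z = w - 3. The denominator is w, so it suffices to rewrite the numerator in powers of w.

P(z) = 6*z - 1
P(w - 3) = -19 + 6*w

Dividing each term by w:
  f = -19/w + 6

Substituting back w = z + 3:
  f(z) = -19/(z + 3) + 6

The series is finite because the numerator is a polynomial; the negative powers form the principal part, and the coefficient of 1/(z + 3) gives Res(f, -3) = -19.

Final answer: -19/(z + 3) + 6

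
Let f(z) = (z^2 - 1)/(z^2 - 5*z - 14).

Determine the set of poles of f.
The singularities of f are the zeros of the denominator. Factoring,
  z^2 - 5*z - 14 = (z - 7)*(z + 2)
so the candidates are z = 7, z = -2.

Check the numerator P(z) = z^2 - 1 at each one:
  P(7) = 48 ≠ 0, so z = 7 is a (simple) pole.
  P(-2) = 3 ≠ 0, so z = -2 is a (simple) pole.

Poles of f: {-2, 7}

Final answer: {-2, 7}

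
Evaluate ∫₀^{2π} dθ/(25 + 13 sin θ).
Call the integral J. The integrand is 2π-periodic and we integrate over a full period, so shifting θ does not change the value (θ → θ + π/2 turns sin θ into cos θ). Hence
  J = ∫₀^{2π} dθ/(25 + 13 cos θ).
Put z = e^{iθ}: then cos θ = (z + 1/z)/2, dθ = dz/(iz), and z runs once counterclockwise around |z| = 1:
  J = ∮_{|z|=1} 1/(25 + 13*(z + 1/z)/2) · dz/(iz) = (2/i) ∮_{|z|=1} dz/(13*z^2 + 50*z + 13).
The roots of 13*z^2 + 50*z + 13 are z = (-25 ± sqrt(25^2 - 13^2))/13, with sqrt(456) = 2*sqrt(114); their product is 1, so only z₊ = -25/13 + 2*sqrt(114)/13 lies inside the unit circle (z₋ = -25/13 - 2*sqrt(114)/13 lies outside).
z₊ is a simple zero of q(z) = 13*z^2 + 50*z + 13, so Res(1/q, z₊) = 1/q'(z₊) with q'(z) = 26*z + 50; and q'(z₊) = 13*(z₊ - z₋) = 4*sqrt(114).
Therefore J = (2/i) · 2πi · 1/(4*sqrt(114)) = 2*pi/(2*sqrt(114)) = sqrt(114)*pi/114

Final answer: sqrt(114)*pi/114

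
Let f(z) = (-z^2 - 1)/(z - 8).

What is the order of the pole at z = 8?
Factor the denominator:
  z - 8 = (z - 8)

The numerator P(z) = -z^2 - 1 has P(8) = -65 ≠ 0, so no factor of (z - 8) cancels.
Near z = 8 we can therefore write f(z) = g(z)/(z - 8) with g analytic at 8 and g(8) ≠ 0 (g is just the numerator).

Hence z = 8 is a pole of order 1.

Final answer: 1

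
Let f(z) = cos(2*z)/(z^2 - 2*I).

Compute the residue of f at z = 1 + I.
Write f(z) = P(z)/Q(z) with P(z) = cos(2*z) and Q(z) = z^2 - 2*I.
The denominator factors as Q(z) = (z + 1 + I)*(z - 1 - I), so z = 1 + I is a simple zero of Q and P is analytic there; z = 1 + I is therefore a simple pole and
  Res(f, z₀) = P(z₀)/Q'(z₀).

Q'(z) = 2*z, so Q'(1 + I) = 2 + 2*I.
P(1 + I) = cos(2 + 2*I).

Res(f, 1 + I) = (cos(2 + 2*I))/(2 + 2*I) = (1/4 - I/4)*cos(2 + 2*I)

Final answer: (1/4 - I/4)*cos(2 + 2*I)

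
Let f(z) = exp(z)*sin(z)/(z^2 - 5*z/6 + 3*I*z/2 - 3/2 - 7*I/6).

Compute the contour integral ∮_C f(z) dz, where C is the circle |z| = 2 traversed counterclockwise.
pi*(18/89 + 78*I/89)*exp(-2/3 - I)*sin(2/3 + I) + pi*(18/89 + 78*I/89)*exp(3/2 - I/2)*sin(3/2 - I/2)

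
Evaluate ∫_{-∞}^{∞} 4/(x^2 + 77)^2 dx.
Let f(z) = 4/(z^2 + 77)^2. The denominator has no real zeros and deg Q - deg P = 4 ≥ 2, so the integral of f over the upper semicircle |z| = R tends to 0 as R → ∞. Closing the contour in the upper half-plane,
  ∫_{-∞}^{∞} f(x) dx = 2πi · Σ Res(f, z_k)  over the poles with Im z_k > 0.

Zeros of the denominator: z^2 + 77 = 0 gives z = ±sqrt(77)*I.
Upper half-plane: z = sqrt(77)*I (a pole of order 2).

Write f(z) = g(z)/(z - sqrt(77)*I)^2 with g(z) = 4/(z + sqrt(77)*I)^2. For a double pole, Res(f, z₀) = g'(z₀):
  g'(z) = -8/(z + sqrt(77)*I)^3
  Res(f, sqrt(77)*I) = g'(sqrt(77)*I) = -sqrt(77)*I/5929

∫_{-∞}^{∞} f(x) dx = 2πi · (-sqrt(77)*I/5929) = 2*sqrt(77)*pi/5929

Final answer: 2*sqrt(77)*pi/5929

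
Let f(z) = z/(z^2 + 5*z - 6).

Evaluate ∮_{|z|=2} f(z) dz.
By the residue theorem, ∮_C f(z) dz = 2πi · (sum of the residues of f at the poles inside |z| = 2).

The denominator factors as (z + 6)*(z - 1), so the singularities of f are simple poles at z = -6, z = 1.
  |-6|² = 36 > 4 = 2², so this pole is outside the contour.
  |1|² = 1 < 4 = 2², so this pole is inside the contour.

With P(z) = z and Q(z) = z^2 + 5*z - 6, each pole is simple, so Res(f, z₀) = P(z₀)/Q'(z₀) with Q'(z) = 2*z + 5.
  Res(f, 1) = P(1)/Q'(1) = (1)/(7) = 1/7

∮_C f(z) dz = 2πi · (1/7) = 2*I*pi/7

Final answer: 2*I*pi/7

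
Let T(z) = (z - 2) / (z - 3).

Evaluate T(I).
Substitute z = I:
  numerator:   (I) - 2 = -2 + I
  denominator: (I) - 3 = -3 + I
T(I) = (-2 + I)/(-3 + I); multiplying numerator and denominator by the conjugate -3 - I gives (7 - I)/10 = 7/10 - I/10

Final answer: 7/10 - I/10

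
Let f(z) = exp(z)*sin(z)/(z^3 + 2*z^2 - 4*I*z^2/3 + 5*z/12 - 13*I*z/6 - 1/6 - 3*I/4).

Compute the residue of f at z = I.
Write f(z) = P(z)/Q(z) with P(z) = exp(z)*sin(z) and Q(z) = z^3 + 2*z^2 - 4*I*z^2/3 + 5*z/12 - 13*I*z/6 - 1/6 - 3*I/4.
The denominator factors as Q(z) = (z - I)*(z + 3/2 - I/3)*(z + 1/2), so z = I is a simple zero of Q and P is analytic there; z = I is therefore a simple pole and
  Res(f, z₀) = P(z₀)/Q'(z₀).

Q'(z) = 3*z^2 + 4*z - 8*I*z/3 + 5/12 - 13*I/6, so Q'(I) = 1/12 + 11*I/6.
P(I) = I*exp(I)*sinh(1).

Res(f, I) = (I*exp(I)*sinh(1))/(1/12 + 11*I/6) = (264/485 + 12*I/485)*exp(I)*sinh(1)

Final answer: (264/485 + 12*I/485)*exp(I)*sinh(1)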